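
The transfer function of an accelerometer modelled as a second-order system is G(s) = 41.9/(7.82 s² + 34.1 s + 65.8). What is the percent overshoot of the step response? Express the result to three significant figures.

Dividing through by 7.82: denominator becomes s² + 4.361 s + 8.414.
So ω_n = √8.414 = 2.90 rad/s and ζ = 4.361/(2·2.90) = 0.752.
Overshoot: exp(−π·0.752/√(1−0.752²)) = 0.0279, i.e. 2.79%.

%OS ≈ 2.79%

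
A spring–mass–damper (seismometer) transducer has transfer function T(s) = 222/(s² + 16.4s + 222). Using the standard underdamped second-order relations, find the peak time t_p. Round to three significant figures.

t_p ≈ 0.253 s

Matching coefficients with s² + 2ζω_n s + ω_n² gives ω_n² = 222 ⇒ ω_n = 14.9 rad/s, and ζ = 16.4/(2ω_n) = 0.550.
ω_d = 14.9·√(1 − 0.550²) = 12.4 rad/s. Then t_p = π/ω_d = 0.253 s.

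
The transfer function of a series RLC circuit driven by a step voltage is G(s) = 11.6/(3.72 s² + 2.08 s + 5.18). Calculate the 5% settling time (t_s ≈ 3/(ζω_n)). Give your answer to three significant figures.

Dividing through by 3.72: denominator becomes s² + 0.5591 s + 1.392.
So ω_n = √1.392 = 1.18 rad/s and ζ = 0.5591/(2·1.18) = 0.237.
t_s ≈ 3/(ζω_n) = 10.7 s.

t_s ≈ 10.7 s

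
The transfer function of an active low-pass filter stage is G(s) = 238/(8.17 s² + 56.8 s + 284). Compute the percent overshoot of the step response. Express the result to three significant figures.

Dividing through by 8.17: denominator becomes s² + 6.952 s + 34.76.
So ω_n = √34.76 = 5.90 rad/s and ζ = 6.952/(2·5.90) = 0.590.
%OS = 100·exp(−πζ/√(1−ζ²)) = 10.1%.

%OS ≈ 10.1%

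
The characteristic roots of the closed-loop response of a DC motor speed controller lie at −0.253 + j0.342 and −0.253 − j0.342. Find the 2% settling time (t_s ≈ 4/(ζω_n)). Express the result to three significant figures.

t_s ≈ 15.8 s

For poles at −σ ± jω_d, ζω_n = σ = 0.253, so t_s ≈ 4/σ = 15.8 s.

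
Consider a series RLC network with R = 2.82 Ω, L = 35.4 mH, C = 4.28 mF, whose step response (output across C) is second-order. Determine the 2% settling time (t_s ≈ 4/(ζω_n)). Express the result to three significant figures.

t_s ≈ 0.100 s

For a series RLC circuit (capacitor voltage as output), ω_n = 1/√(LC) = 1/√(35.4 mH · 4.28 mF) = 81.2 rad/s.
ζ = (R/2)·√(C/L) = (2.82/2)·√(4.28 mF/35.4 mH) = 0.490.
t_s ≈ 4/(ζω_n) = 0.100 s.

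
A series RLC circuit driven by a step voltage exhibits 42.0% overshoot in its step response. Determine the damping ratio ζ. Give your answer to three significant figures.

From %OS = 100·exp(−πζ/√(1−ζ²)), invert to get ζ = −ln(OS)/√(π² + ln²(OS)) with OS = 0.420.
−ln 0.420 = 0.8675, so ζ = 0.8675/√(π² + 0.7526) = 0.266.

ζ ≈ 0.266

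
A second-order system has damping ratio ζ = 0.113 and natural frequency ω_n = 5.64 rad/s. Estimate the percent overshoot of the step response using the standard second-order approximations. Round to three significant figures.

%OS ≈ 70.0%

For an underdamped second-order system, %OS = 100·exp(−πζ/√(1−ζ²)).
πζ/√(1−ζ²) = π·0.113/√(1−0.0128) = 0.3573, so %OS = 100·e^(−0.3573) = 70.0%.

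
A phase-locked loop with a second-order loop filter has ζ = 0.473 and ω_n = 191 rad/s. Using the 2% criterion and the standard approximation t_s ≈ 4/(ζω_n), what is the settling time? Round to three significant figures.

t_s ≈ 0.0443 s

t_s ≈ 4/(ζω_n) = 4/(0.473 × 191) = 0.0443 s.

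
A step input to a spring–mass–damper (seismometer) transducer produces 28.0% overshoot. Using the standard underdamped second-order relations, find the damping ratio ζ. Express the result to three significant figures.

ζ ≈ 0.376

From %OS = 100·exp(−πζ/√(1−ζ²)), invert to get ζ = −ln(OS)/√(π² + ln²(OS)) with OS = 0.280.
−ln 0.280 = 1.273, so ζ = 1.273/√(π² + 1.620) = 0.376.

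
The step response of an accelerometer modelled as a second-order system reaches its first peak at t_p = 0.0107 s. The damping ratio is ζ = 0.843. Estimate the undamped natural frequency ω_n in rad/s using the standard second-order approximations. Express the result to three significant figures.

Peak time t_p = π/ω_d, so ω_d = π/t_p = π/0.0107 = 294 rad/s.
ω_n = ω_d/√(1−ζ²) = 294/√0.289 = 546 rad/s.

ω_n ≈ 546 rad/s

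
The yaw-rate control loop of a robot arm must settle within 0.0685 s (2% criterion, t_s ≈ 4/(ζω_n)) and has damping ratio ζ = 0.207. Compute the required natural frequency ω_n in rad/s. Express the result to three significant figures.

Rearranging t_s ≈ 4/(ζω_n) gives ω_n = 4/(ζ·t_s) = 4/(0.207 × 0.0685) = 282 rad/s.

ω_n ≈ 282 rad/s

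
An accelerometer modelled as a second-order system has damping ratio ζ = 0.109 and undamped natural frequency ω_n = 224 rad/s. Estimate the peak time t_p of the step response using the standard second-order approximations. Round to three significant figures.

t_p ≈ 0.0141 s

The damped frequency is ω_d = ω_n√(1−ζ²) = 224·√(1−0.0119) = 223 rad/s.
Peak time t_p = π/ω_d = π/223 = 0.0141 s.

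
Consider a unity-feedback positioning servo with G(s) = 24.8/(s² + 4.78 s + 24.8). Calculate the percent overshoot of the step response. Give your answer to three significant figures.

Comparing the denominator to s² + 2ζω_n s + ω_n²: ω_n = √24.8 = 4.98 rad/s, and 2ζω_n = 4.78 so ζ = 4.78/(2·4.98) = 0.480.
%OS = 100·exp(−πζ/√(1−ζ²)) = 17.9%.

%OS ≈ 17.9%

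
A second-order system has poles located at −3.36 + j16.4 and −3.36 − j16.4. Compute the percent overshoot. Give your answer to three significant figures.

%OS ≈ 52.5%

With σ = 3.36, ω_d = 16.4: ω_n = √(σ²+ω_d²) = 16.7 rad/s, ζ = σ/ω_n = 0.201.
%OS = 100·exp(−πζ/√(1−ζ²)) = 52.5%.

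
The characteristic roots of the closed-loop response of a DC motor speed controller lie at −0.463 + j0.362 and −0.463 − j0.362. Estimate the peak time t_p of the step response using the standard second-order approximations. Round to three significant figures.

t_p ≈ 8.68 s

t_p = π/ω_d with ω_d = 0.362 (the imaginary part), so t_p = 8.68 s.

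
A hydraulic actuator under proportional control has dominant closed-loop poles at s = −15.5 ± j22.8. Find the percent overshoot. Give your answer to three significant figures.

The poles are at −σ ± jω_d with σ = 15.5 and ω_d = 22.8, so ω_n = √(σ²+ω_d²) = 27.6 rad/s and ζ = σ/ω_n = 0.562.
%OS = 100·exp(−πζ/√(1−ζ²)) = 11.8%.

%OS ≈ 11.8%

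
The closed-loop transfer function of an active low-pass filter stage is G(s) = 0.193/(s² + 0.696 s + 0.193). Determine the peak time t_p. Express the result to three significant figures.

Comparing the denominator to s² + 2ζω_n s + ω_n²: ω_n = √0.193 = 0.439 rad/s, and 2ζω_n = 0.696 so ζ = 0.696/(2·0.439) = 0.792.
ω_d = 0.439·√(1 − 0.792²) = 0.268 rad/s. Then t_p = π/ω_d = 11.7 s.

t_p ≈ 11.7 s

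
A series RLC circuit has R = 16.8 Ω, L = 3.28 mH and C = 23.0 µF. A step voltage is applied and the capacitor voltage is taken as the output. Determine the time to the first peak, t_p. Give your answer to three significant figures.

t_p ≈ 0.00121 s

For a series RLC circuit (capacitor voltage as output), ω_n = 1/√(LC) = 1/√(3.28 mH · 23.0 µF) = 3640 rad/s.
ζ = (R/2)·√(C/L) = (16.8/2)·√(23.0 µF/3.28 mH) = 0.703.
ω_d = ω_n√(1−ζ²) = 2590 rad/s. t_p = π/ω_d = 0.00121 s.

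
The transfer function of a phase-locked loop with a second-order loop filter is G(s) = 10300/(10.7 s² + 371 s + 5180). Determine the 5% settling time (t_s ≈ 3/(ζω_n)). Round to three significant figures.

Dividing through by 10.7: denominator becomes s² + 34.67 s + 484.1.
So ω_n = √484.1 = 22.0 rad/s and ζ = 34.67/(2·22.0) = 0.788.
t_s ≈ 3/(ζω_n) = 0.173 s.

t_s ≈ 0.173 s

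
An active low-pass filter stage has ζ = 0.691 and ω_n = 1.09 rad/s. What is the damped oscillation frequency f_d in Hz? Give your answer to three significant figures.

f_d ≈ 0.125 Hz

ω_d = ω_n√(1−ζ²) = 1.09·√0.523 = 0.788 rad/s.
f_d = ω_d/(2π) = 0.125 Hz.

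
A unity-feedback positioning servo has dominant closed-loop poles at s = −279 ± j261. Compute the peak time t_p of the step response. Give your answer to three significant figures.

t_p = π/ω_d with ω_d = 261 (the imaginary part), so t_p = 0.0120 s.

t_p ≈ 0.0120 s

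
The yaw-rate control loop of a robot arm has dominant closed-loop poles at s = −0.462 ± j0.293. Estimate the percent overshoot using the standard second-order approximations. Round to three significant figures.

The poles are at −σ ± jω_d with σ = 0.462 and ω_d = 0.293, so ω_n = √(σ²+ω_d²) = 0.547 rad/s and ζ = σ/ω_n = 0.844.
%OS = 100 e^{−πζ/√(1−ζ²)} with ζ = 0.844 gives 0.706%.

%OS ≈ 0.706%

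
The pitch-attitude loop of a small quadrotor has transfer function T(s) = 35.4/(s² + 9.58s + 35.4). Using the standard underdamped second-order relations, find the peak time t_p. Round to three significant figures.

Comparing the denominator to s² + 2ζω_n s + ω_n²: ω_n = √35.4 = 5.95 rad/s, and 2ζω_n = 9.58 so ζ = 9.58/(2·5.95) = 0.805.
ω_d = ω_n√(1−ζ²) = 3.53 rad/s. Then t_p = π/ω_d = 0.890 s.

t_p ≈ 0.890 s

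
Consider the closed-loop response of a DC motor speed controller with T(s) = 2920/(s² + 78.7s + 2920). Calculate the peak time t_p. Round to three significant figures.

t_p ≈ 0.0848 s

Comparing the denominator to s² + 2ζω_n s + ω_n²: ω_n = √2920 = 54.0 rad/s, and 2ζω_n = 78.7 so ζ = 78.7/(2·54.0) = 0.728.
ω_d = 54.0·√(1 − 0.728²) = 37.0 rad/s. Then t_p = π/ω_d = 0.0848 s.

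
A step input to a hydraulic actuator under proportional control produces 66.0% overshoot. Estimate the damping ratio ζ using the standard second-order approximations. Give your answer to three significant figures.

ζ ≈ 0.131

Inverting the overshoot relation: ζ = |ln 0.660|/√(π² + ln²0.660) = 0.131.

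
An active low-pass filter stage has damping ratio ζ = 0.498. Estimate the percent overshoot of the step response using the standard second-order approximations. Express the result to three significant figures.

%OS ≈ 16.5%

For an underdamped second-order system, %OS = 100·exp(−πζ/√(1−ζ²)).
πζ/√(1−ζ²) = π·0.498/√(1−0.248) = 1.804, so %OS = 100·e^(−1.804) = 16.5%.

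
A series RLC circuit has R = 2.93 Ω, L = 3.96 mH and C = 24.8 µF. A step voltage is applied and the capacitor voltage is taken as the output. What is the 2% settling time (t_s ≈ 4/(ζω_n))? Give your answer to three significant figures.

For a series RLC circuit (capacitor voltage as output), ω_n = 1/√(LC) = 1/√(3.96 mH · 24.8 µF) = 3190 rad/s.
ζ = (R/2)·√(C/L) = (2.93/2)·√(24.8 µF/3.96 mH) = 0.116.
t_s ≈ 4/(ζω_n) = 0.0108 s.

t_s ≈ 0.0108 s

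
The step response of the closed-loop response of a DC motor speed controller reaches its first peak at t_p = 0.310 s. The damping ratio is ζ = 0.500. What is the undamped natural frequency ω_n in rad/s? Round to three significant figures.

ω_n ≈ 11.7 rad/s

Peak time t_p = π/ω_d, so ω_d = π/t_p = π/0.310 = 10.1 rad/s.
ω_n = ω_d/√(1−ζ²) = 10.1/√0.750 = 11.7 rad/s.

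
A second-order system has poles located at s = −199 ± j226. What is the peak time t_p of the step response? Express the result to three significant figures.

t_p ≈ 0.0139 s

t_p = π/ω_d with ω_d = 226 (the imaginary part), so t_p = 0.0139 s.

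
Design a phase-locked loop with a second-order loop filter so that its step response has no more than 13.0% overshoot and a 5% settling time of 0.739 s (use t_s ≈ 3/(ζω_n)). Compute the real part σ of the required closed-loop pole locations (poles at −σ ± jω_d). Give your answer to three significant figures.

σ ≈ 4.06

The settling-time spec alone fixes σ = ζω_n = 3/t_s = 3/0.739 = 4.06.
(Overshoot then fixes ζ = 0.545 and hence ω_d = σ·√(1−ζ²)/ζ = 6.25 rad/s.)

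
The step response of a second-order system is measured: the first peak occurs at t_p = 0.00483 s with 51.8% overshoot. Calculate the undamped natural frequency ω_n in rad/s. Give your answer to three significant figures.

ω_n ≈ 665 rad/s

ζ from %OS: ζ = |ln 0.518|/√(π²+ln²0.518) = 0.205.
From t_p = π/ω_d, ω_d = π/0.00483 = 650 rad/s, so ω_n = ω_d/√(1−ζ²) = 665 rad/s.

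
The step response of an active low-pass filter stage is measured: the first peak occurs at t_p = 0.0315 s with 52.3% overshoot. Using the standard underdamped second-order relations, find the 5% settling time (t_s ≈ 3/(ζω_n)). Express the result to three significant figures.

ζ from %OS: ζ = |ln 0.523|/√(π²+ln²0.523) = 0.202.
t_p = π/ω_d ⇒ ω_d = 99.7 rad/s; then ω_n = ω_d/√(1−ζ²) = 102 rad/s.
t_s ≈ 3/(ζω_n) = 3/(0.202·102) = 0.146 s.

t_s ≈ 0.146 s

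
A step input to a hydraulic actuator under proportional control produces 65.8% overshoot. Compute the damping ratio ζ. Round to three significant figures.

ζ ≈ 0.132

From %OS = 100·exp(−πζ/√(1−ζ²)), invert to get ζ = −ln(OS)/√(π² + ln²(OS)) with OS = 0.658.
−ln 0.658 = 0.4186, so ζ = 0.4186/√(π² + 0.1752) = 0.132.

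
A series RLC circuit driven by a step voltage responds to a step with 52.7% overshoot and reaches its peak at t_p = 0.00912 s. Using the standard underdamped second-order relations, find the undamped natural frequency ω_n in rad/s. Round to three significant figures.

ω_n ≈ 352 rad/s

The overshoot fixes ζ = −ln(OS)/√(π²+ln²(OS)) = 0.200.
t_p = π/ω_d ⇒ ω_d = 344 rad/s; then ω_n = ω_d/√(1−ζ²) = 352 rad/s.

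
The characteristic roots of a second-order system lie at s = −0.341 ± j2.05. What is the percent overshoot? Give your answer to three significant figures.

With σ = 0.341, ω_d = 2.05: ω_n = √(σ²+ω_d²) = 2.08 rad/s, ζ = σ/ω_n = 0.164.
Overshoot: exp(−π·0.164/√(1−0.164²)) = 0.593, i.e. 59.3%.

%OS ≈ 59.3%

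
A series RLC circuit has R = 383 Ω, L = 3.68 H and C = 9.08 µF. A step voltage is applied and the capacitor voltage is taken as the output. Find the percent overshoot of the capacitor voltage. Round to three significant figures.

For a series RLC circuit (capacitor voltage as output), ω_n = 1/√(LC) = 1/√(3.68 H · 9.08 µF) = 173 rad/s.
ζ = (R/2)·√(C/L) = (383/2)·√(9.08 µF/3.68 H) = 0.301.
Overshoot: exp(−π·0.301/√(1−0.301²)) = 0.371, i.e. 37.1%.

%OS ≈ 37.1%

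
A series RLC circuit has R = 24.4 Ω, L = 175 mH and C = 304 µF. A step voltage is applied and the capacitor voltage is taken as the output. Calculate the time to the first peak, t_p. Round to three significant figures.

t_p ≈ 0.0266 s

For a series RLC circuit (capacitor voltage as output), ω_n = 1/√(LC) = 1/√(175 mH · 304 µF) = 137 rad/s.
ζ = (R/2)·√(C/L) = (24.4/2)·√(304 µF/175 mH) = 0.508.
The damped frequency ω_d = ω_n√(1−ζ²) = 118 rad/s. t_p = π/ω_d = 0.0266 s.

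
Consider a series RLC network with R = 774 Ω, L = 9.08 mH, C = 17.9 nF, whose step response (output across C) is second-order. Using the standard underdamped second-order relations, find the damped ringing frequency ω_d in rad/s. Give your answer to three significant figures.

ω_d ≈ 65800 rad/s

For a series RLC circuit (capacitor voltage as output), ω_n = 1/√(LC) = 1/√(9.08 mH · 17.9 nF) = 78400 rad/s.
ζ = (R/2)·√(C/L) = (774/2)·√(17.9 nF/9.08 mH) = 0.543.
The damped frequency ω_d = ω_n√(1−ζ²) = 65800 rad/s.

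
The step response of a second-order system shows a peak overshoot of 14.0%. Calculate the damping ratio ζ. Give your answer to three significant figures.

Inverting the overshoot relation: ζ = |ln 0.140|/√(π² + ln²0.140) = 0.531.

ζ ≈ 0.531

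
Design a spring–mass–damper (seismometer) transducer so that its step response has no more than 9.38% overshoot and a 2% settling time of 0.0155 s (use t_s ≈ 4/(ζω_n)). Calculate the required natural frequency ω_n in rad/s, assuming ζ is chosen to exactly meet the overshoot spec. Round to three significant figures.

ω_n ≈ 429 rad/s

Inverting the overshoot relation: ζ = |ln 0.0938|/√(π² + ln²0.0938) = 0.602.
Then ω_n = 4/(ζ t_s) = 4/(0.602 × 0.0155) = 429 rad/s.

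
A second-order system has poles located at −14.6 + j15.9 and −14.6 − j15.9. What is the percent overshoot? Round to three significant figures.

|pole| = ω_n = √(14.6² + 15.9²) = 21.6 rad/s; ζ = cos θ = σ/ω_n = 0.676.
%OS = 100·exp(−πζ/√(1−ζ²)) = 5.59%.

%OS ≈ 5.59%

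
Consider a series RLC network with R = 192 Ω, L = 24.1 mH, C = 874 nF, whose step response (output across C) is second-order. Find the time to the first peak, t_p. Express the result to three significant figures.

For a series RLC circuit (capacitor voltage as output), ω_n = 1/√(LC) = 1/√(24.1 mH · 874 nF) = 6890 rad/s.
ζ = (R/2)·√(C/L) = (192/2)·√(874 nF/24.1 mH) = 0.578.
ω_d = ω_n√(1−ζ²) = 5620 rad/s. t_p = π/ω_d = 0.000559 s.

t_p ≈ 0.000559 s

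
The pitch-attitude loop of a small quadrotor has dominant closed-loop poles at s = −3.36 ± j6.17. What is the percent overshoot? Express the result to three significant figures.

The poles are at −σ ± jω_d with σ = 3.36 and ω_d = 6.17, so ω_n = √(σ²+ω_d²) = 7.03 rad/s and ζ = σ/ω_n = 0.478.
%OS = 100·exp(−πζ/√(1−ζ²)) = 18.1%.

%OS ≈ 18.1%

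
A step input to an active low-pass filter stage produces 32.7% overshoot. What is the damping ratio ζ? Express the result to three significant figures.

From %OS = 100·exp(−πζ/√(1−ζ²)), invert to get ζ = −ln(OS)/√(π² + ln²(OS)) with OS = 0.327.
−ln 0.327 = 1.118, so ζ = 1.118/√(π² + 1.249) = 0.335.

ζ ≈ 0.335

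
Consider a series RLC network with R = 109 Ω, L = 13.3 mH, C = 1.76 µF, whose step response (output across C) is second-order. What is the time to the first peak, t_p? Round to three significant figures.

For a series RLC circuit (capacitor voltage as output), ω_n = 1/√(LC) = 1/√(13.3 mH · 1.76 µF) = 6540 rad/s.
ζ = (R/2)·√(C/L) = (109/2)·√(1.76 µF/13.3 mH) = 0.627.
The damped frequency ω_d = ω_n√(1−ζ²) = 5090 rad/s. t_p = π/ω_d = 0.000617 s.

t_p ≈ 0.000617 s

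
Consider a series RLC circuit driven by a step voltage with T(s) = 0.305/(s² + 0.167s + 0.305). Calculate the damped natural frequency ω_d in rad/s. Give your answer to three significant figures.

ω_d ≈ 0.546 rad/s

ω_n = √0.305 = 0.552 rad/s; ζ = 0.167/(2·0.552) = 0.151.
ω_d = ω_n√(1−ζ²) = 0.546 rad/s.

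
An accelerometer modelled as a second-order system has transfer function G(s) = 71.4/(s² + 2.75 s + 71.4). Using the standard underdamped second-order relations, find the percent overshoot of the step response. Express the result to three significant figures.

%OS ≈ 59.6%

ω_n = √71.4 = 8.45 rad/s; ζ = 2.75/(2·8.45) = 0.163.
Overshoot: exp(−π·0.163/√(1−0.163²)) = 0.596, i.e. 59.6%.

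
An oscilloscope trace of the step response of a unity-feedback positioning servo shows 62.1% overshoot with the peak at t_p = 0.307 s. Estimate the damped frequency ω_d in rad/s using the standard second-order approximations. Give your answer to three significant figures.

ω_d ≈ 10.2 rad/s

t_p = π/ω_d, so ω_d = π/0.307 = 10.2 rad/s.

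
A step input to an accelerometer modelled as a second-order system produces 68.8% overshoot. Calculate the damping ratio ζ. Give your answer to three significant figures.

From %OS = 100·exp(−πζ/√(1−ζ²)), invert to get ζ = −ln(OS)/√(π² + ln²(OS)) with OS = 0.688.
−ln 0.688 = 0.3740, so ζ = 0.3740/√(π² + 0.1399) = 0.118.

ζ ≈ 0.118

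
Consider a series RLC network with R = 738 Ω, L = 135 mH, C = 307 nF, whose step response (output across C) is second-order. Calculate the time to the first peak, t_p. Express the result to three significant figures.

For a series RLC circuit (capacitor voltage as output), ω_n = 1/√(LC) = 1/√(135 mH · 307 nF) = 4910 rad/s.
ζ = (R/2)·√(C/L) = (738/2)·√(307 nF/135 mH) = 0.556.
The damped frequency ω_d = ω_n√(1−ζ²) = 4080 rad/s. t_p = π/ω_d = 0.000770 s.

t_p ≈ 0.000770 s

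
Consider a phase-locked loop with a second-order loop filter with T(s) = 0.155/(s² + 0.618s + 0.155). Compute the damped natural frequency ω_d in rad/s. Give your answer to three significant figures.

ω_d ≈ 0.244 rad/s

ω_n = √0.155 = 0.394 rad/s; ζ = 0.618/(2·0.394) = 0.785.
The damped frequency ω_d = ω_n√(1−ζ²) = 0.244 rad/s.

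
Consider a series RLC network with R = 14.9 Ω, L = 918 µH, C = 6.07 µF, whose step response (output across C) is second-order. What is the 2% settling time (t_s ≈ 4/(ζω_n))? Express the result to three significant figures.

For a series RLC circuit (capacitor voltage as output), ω_n = 1/√(LC) = 1/√(918 µH · 6.07 µF) = 13400 rad/s.
ζ = (R/2)·√(C/L) = (14.9/2)·√(6.07 µF/918 µH) = 0.606.
t_s ≈ 4/(ζω_n) = 0.000493 s.

t_s ≈ 0.000493 s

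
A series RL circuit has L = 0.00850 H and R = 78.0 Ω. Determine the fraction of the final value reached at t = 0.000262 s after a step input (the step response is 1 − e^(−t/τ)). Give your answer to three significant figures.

τ = L/R = 0.00850/78.0 = 0.000109 s.
y(t)/y_∞ = 1 − e^(−t/τ) = 1 − e^(−0.000262/0.000109) = 1 − e^(−2.40) = 0.910.

y/y_∞ ≈ 0.910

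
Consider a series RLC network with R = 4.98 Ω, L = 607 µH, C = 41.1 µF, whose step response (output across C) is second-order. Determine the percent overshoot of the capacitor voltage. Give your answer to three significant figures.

%OS ≈ 6.91%

For a series RLC circuit (capacitor voltage as output), ω_n = 1/√(LC) = 1/√(607 µH · 41.1 µF) = 6330 rad/s.
ζ = (R/2)·√(C/L) = (4.98/2)·√(41.1 µF/607 µH) = 0.648.
%OS = 100 e^{−πζ/√(1−ζ²)} with ζ = 0.648 gives 6.91%.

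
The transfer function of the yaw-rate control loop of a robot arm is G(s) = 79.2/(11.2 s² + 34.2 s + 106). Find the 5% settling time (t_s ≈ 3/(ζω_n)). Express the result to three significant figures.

t_s ≈ 1.96 s

Dividing through by 11.2: denominator becomes s² + 3.054 s + 9.464.
So ω_n = √9.464 = 3.08 rad/s and ζ = 3.054/(2·3.08) = 0.496.
t_s ≈ 3/(ζω_n) = 1.96 s.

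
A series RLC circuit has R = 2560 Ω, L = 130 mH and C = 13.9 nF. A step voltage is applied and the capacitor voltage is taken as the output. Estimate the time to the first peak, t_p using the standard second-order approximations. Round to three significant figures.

For a series RLC circuit (capacitor voltage as output), ω_n = 1/√(LC) = 1/√(130 mH · 13.9 nF) = 23500 rad/s.
ζ = (R/2)·√(C/L) = (2560/2)·√(13.9 nF/130 mH) = 0.419.
ω_d = 23500·√(1 − 0.419²) = 21400 rad/s. t_p = π/ω_d = 0.000147 s.

t_p ≈ 0.000147 s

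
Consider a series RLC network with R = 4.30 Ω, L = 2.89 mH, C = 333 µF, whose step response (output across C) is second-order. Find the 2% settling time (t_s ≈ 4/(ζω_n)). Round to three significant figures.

t_s ≈ 0.00538 s

For a series RLC circuit (capacitor voltage as output), ω_n = 1/√(LC) = 1/√(2.89 mH · 333 µF) = 1020 rad/s.
ζ = (R/2)·√(C/L) = (4.30/2)·√(333 µF/2.89 mH) = 0.730.
t_s ≈ 4/(ζω_n) = 0.00538 s.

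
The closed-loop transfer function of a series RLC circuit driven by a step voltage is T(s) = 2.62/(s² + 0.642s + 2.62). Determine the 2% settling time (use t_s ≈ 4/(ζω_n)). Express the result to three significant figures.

Comparing the denominator to s² + 2ζω_n s + ω_n²: ω_n = √2.62 = 1.62 rad/s, and 2ζω_n = 0.642 so ζ = 0.642/(2·1.62) = 0.198.
t_s ≈ 4/(ζω_n) = 4/(0.198·1.62) = 12.5 s.

t_s ≈ 12.5 s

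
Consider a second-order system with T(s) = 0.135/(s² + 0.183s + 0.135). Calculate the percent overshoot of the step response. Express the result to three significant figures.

Comparing the denominator to s² + 2ζω_n s + ω_n²: ω_n = √0.135 = 0.367 rad/s, and 2ζω_n = 0.183 so ζ = 0.183/(2·0.367) = 0.249.
%OS = 100 e^{−πζ/√(1−ζ²)} with ζ = 0.249 gives 44.6%.

%OS ≈ 44.6%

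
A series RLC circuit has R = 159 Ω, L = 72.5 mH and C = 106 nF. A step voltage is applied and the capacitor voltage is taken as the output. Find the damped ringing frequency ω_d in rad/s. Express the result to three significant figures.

For a series RLC circuit (capacitor voltage as output), ω_n = 1/√(LC) = 1/√(72.5 mH · 106 nF) = 11400 rad/s.
ζ = (R/2)·√(C/L) = (159/2)·√(106 nF/72.5 mH) = 0.0961.
ω_d = ω_n√(1−ζ²) = 11400 rad/s.

ω_d ≈ 11400 rad/s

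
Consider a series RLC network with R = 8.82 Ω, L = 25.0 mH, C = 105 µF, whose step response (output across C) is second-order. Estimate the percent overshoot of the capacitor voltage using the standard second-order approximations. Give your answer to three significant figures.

%OS ≈ 39.2%

For a series RLC circuit (capacitor voltage as output), ω_n = 1/√(LC) = 1/√(25.0 mH · 105 µF) = 617 rad/s.
ζ = (R/2)·√(C/L) = (8.82/2)·√(105 µF/25.0 mH) = 0.286.
Overshoot: exp(−π·0.286/√(1−0.286²)) = 0.392, i.e. 39.2%.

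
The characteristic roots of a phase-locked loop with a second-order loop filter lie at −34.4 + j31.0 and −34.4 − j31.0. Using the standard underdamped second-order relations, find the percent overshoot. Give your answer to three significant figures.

%OS ≈ 3.06%

The poles are at −σ ± jω_d with σ = 34.4 and ω_d = 31.0, so ω_n = √(σ²+ω_d²) = 46.3 rad/s and ζ = σ/ω_n = 0.743.
%OS = 100 e^{−πζ/√(1−ζ²)} with ζ = 0.743 gives 3.06%.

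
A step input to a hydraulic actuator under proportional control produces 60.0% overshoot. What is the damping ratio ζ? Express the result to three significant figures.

ζ = −ln(OS)/√(π² + (ln OS)²). With OS = 0.600, ln OS = −0.5108 and ζ = 0.5108/3.183 = 0.160.

ζ ≈ 0.160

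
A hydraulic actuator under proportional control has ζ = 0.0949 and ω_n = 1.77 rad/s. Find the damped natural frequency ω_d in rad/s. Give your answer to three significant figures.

ω_d ≈ 1.76 rad/s

ω_d = ω_n√(1−ζ²) = 1.77·√0.991 = 1.76 rad/s.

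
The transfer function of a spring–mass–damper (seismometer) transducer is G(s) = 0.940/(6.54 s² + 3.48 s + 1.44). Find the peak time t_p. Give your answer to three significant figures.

Dividing through by 6.54: denominator becomes s² + 0.5321 s + 0.2202.
So ω_n = √0.2202 = 0.469 rad/s and ζ = 0.5321/(2·0.469) = 0.567.
ω_d = ω_n√(1−ζ²) = 0.387 rad/s. t_p = π/ω_d = 8.13 s.

t_p ≈ 8.13 s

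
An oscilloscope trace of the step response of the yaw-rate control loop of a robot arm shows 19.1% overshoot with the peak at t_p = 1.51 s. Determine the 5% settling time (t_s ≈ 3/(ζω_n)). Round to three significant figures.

The overshoot fixes ζ = −ln(OS)/√(π²+ln²(OS)) = 0.466.
t_p = π/ω_d ⇒ ω_d = 2.08 rad/s; then ω_n = ω_d/√(1−ζ²) = 2.35 rad/s.
t_s ≈ 3/(ζω_n) = 3/(0.466·2.35) = 2.74 s.

t_s ≈ 2.74 s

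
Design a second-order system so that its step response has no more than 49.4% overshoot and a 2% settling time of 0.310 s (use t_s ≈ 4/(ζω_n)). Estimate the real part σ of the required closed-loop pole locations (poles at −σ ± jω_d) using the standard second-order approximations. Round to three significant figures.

The settling-time spec alone fixes σ = ζω_n = 4/t_s = 4/0.310 = 12.9.
(Overshoot then fixes ζ = 0.219 and hence ω_d = σ·√(1−ζ²)/ζ = 57.5 rad/s.)

σ ≈ 12.9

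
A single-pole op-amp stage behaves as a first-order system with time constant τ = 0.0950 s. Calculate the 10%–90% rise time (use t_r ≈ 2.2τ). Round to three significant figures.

t_r ≈ 0.209 s

t_r ≈ 2.2τ = 0.209 s.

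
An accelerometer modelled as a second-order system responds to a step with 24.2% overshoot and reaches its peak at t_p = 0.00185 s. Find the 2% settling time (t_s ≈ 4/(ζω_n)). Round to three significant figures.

ζ from %OS: ζ = |ln 0.242|/√(π²+ln²0.242) = 0.412.
t_p = π/ω_d ⇒ ω_d = 1700 rad/s; then ω_n = ω_d/√(1−ζ²) = 1860 rad/s.
t_s ≈ 4/(ζω_n) = 4/(0.412·1860) = 0.00522 s.

t_s ≈ 0.00522 s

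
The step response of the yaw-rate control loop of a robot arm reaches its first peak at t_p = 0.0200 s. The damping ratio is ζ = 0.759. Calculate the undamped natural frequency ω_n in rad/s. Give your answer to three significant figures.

ω_n ≈ 241 rad/s

Peak time t_p = π/ω_d, so ω_d = π/t_p = π/0.0200 = 157 rad/s.
ω_n = ω_d/√(1−ζ²) = 157/√0.424 = 241 rad/s.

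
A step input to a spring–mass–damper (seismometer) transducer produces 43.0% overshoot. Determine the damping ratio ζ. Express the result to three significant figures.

Inverting the overshoot relation: ζ = |ln 0.430|/√(π² + ln²0.430) = 0.259.

ζ ≈ 0.259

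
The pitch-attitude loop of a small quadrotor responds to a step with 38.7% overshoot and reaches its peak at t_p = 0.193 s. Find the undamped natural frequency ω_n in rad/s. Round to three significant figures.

ω_n ≈ 17.0 rad/s

ζ from %OS: ζ = |ln 0.387|/√(π²+ln²0.387) = 0.289.
t_p = π/ω_d ⇒ ω_d = 16.3 rad/s; then ω_n = ω_d/√(1−ζ²) = 17.0 rad/s.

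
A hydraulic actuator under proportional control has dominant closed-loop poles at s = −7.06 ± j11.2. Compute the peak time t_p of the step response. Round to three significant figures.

t_p ≈ 0.280 s

t_p = π/ω_d with ω_d = 11.2 (the imaginary part), so t_p = 0.280 s.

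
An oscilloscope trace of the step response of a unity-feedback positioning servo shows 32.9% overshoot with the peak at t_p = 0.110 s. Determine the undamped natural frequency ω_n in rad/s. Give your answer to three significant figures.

ω_n ≈ 30.3 rad/s

The overshoot fixes ζ = −ln(OS)/√(π²+ln²(OS)) = 0.334.
From t_p = π/ω_d, ω_d = π/0.110 = 28.6 rad/s, so ω_n = ω_d/√(1−ζ²) = 30.3 rad/s.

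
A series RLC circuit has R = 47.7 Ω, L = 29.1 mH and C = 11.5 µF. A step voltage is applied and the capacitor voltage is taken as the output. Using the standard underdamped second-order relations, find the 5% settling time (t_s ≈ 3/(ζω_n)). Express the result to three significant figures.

t_s ≈ 0.00366 s

For a series RLC circuit (capacitor voltage as output), ω_n = 1/√(LC) = 1/√(29.1 mH · 11.5 µF) = 1730 rad/s.
ζ = (R/2)·√(C/L) = (47.7/2)·√(11.5 µF/29.1 mH) = 0.474.
t_s ≈ 3/(ζω_n) = 0.00366 s.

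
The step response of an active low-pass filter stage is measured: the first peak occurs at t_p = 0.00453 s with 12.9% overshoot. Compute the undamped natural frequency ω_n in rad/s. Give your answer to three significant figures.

The overshoot fixes ζ = −ln(OS)/√(π²+ln²(OS)) = 0.546.
From t_p = π/ω_d, ω_d = π/0.00453 = 694 rad/s, so ω_n = ω_d/√(1−ζ²) = 828 rad/s.

ω_n ≈ 828 rad/s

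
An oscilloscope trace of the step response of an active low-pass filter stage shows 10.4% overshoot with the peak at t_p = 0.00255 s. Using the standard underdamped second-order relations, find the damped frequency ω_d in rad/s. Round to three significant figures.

t_p = π/ω_d, so ω_d = π/0.00255 = 1230 rad/s.

ω_d ≈ 1230 rad/s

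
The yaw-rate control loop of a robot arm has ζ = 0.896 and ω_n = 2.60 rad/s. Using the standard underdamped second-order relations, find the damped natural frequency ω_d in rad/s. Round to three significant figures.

ω_d ≈ 1.15 rad/s

ω_d = ω_n√(1−ζ²) = 2.60·√0.197 = 1.15 rad/s.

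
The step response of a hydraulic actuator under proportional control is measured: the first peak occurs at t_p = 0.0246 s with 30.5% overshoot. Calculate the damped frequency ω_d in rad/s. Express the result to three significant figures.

ω_d ≈ 128 rad/s

t_p = π/ω_d, so ω_d = π/0.0246 = 128 rad/s.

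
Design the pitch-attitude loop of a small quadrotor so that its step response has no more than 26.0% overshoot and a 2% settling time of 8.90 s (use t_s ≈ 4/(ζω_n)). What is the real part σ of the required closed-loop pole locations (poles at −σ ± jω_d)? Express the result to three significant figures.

The settling-time spec alone fixes σ = ζω_n = 4/t_s = 4/8.90 = 0.449.
(Overshoot then fixes ζ = 0.394 and hence ω_d = σ·√(1−ζ²)/ζ = 1.05 rad/s.)

σ ≈ 0.449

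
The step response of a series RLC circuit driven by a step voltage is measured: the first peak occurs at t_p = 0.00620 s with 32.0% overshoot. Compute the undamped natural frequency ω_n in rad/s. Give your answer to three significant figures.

ω_n ≈ 539 rad/s

The overshoot fixes ζ = −ln(OS)/√(π²+ln²(OS)) = 0.341.
t_p = π/ω_d ⇒ ω_d = 507 rad/s; then ω_n = ω_d/√(1−ζ²) = 539 rad/s.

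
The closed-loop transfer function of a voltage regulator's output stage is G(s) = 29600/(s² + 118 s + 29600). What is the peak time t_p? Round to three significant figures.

t_p ≈ 0.0194 s

Matching coefficients with s² + 2ζω_n s + ω_n² gives ω_n² = 29600 ⇒ ω_n = 172 rad/s, and ζ = 118/(2ω_n) = 0.343.
ω_d = 172·√(1 − 0.343²) = 162 rad/s. Then t_p = π/ω_d = 0.0194 s.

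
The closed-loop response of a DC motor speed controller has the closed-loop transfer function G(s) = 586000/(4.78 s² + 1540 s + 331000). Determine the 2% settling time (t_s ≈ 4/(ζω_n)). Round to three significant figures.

t_s ≈ 0.0248 s

Dividing through by 4.78: denominator becomes s² + 322.2 s + 69250.
So ω_n = √69250 = 263 rad/s and ζ = 322.2/(2·263) = 0.612.
t_s ≈ 4/(ζω_n) = 0.0248 s.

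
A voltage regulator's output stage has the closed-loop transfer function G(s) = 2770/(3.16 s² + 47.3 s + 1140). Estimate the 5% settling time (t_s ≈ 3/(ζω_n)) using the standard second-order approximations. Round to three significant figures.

Dividing through by 3.16: denominator becomes s² + 14.97 s + 360.8.
So ω_n = √360.8 = 19.0 rad/s and ζ = 14.97/(2·19.0) = 0.394.
t_s ≈ 3/(ζω_n) = 0.401 s.

t_s ≈ 0.401 s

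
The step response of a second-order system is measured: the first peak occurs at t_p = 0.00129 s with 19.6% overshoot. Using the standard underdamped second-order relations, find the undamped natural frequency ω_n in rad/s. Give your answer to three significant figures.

ζ from %OS: ζ = |ln 0.196|/√(π²+ln²0.196) = 0.460.
t_p = π/ω_d ⇒ ω_d = 2440 rad/s; then ω_n = ω_d/√(1−ζ²) = 2740 rad/s.

ω_n ≈ 2740 rad/s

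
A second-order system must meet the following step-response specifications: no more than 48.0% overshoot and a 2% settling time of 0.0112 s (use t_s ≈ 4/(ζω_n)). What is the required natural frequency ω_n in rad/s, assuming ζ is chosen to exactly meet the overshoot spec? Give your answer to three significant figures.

ζ = −ln(OS)/√(π² + (ln OS)²). With OS = 0.480, ln OS = −0.7340 and ζ = 0.7340/3.226 = 0.228.
Then ω_n = 4/(ζ t_s) = 4/(0.228 × 0.0112) = 1570 rad/s.

ω_n ≈ 1570 rad/s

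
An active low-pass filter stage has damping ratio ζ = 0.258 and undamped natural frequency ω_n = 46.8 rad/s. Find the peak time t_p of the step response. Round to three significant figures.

The damped frequency is ω_d = ω_n√(1−ζ²) = 46.8·√(1−0.0666) = 45.2 rad/s.
Peak time t_p = π/ω_d = π/45.2 = 0.0695 s.

t_p ≈ 0.0695 s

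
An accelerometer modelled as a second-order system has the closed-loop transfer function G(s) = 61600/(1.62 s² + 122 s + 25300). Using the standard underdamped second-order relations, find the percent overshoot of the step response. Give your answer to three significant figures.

%OS ≈ 37.1%

Dividing through by 1.62: denominator becomes s² + 75.31 s + 15620.
So ω_n = √15620 = 125 rad/s and ζ = 75.31/(2·125) = 0.301.
Overshoot: exp(−π·0.301/√(1−0.301²)) = 0.371, i.e. 37.1%.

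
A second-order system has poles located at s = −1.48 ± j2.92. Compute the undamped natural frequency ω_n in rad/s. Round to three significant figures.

ω_n ≈ 3.27 rad/s

|pole| = ω_n = √(1.48² + 2.92²) = 3.27 rad/s; ζ = cos θ = σ/ω_n = 0.452.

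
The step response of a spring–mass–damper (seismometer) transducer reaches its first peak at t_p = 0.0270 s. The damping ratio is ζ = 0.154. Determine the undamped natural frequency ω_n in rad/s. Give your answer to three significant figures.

ω_n ≈ 118 rad/s

Peak time t_p = π/ω_d, so ω_d = π/t_p = π/0.0270 = 116 rad/s.
ω_n = ω_d/√(1−ζ²) = 116/√0.976 = 118 rad/s.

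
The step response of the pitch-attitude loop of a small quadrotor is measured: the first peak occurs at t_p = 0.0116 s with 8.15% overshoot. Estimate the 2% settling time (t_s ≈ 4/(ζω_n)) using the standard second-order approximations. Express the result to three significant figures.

From the overshoot, ζ = −ln(OS)/√(π²+ln²(OS)) = 0.624.
t_p = π/ω_d ⇒ ω_d = 271 rad/s; then ω_n = ω_d/√(1−ζ²) = 346 rad/s.
t_s ≈ 4/(ζω_n) = 4/(0.624·346) = 0.0185 s.

t_s ≈ 0.0185 s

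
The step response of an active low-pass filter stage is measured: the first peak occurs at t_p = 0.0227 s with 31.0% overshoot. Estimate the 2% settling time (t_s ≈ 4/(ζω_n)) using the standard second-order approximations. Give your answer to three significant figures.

The overshoot fixes ζ = −ln(OS)/√(π²+ln²(OS)) = 0.349.
From t_p = π/ω_d, ω_d = π/0.0227 = 138 rad/s, so ω_n = ω_d/√(1−ζ²) = 148 rad/s.
t_s ≈ 4/(ζω_n) = 4/(0.349·148) = 0.0775 s.

t_s ≈ 0.0775 s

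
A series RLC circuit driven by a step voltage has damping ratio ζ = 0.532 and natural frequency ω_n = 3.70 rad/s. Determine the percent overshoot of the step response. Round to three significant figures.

For an underdamped second-order system, %OS = 100·exp(−πζ/√(1−ζ²)).
πζ/√(1−ζ²) = π·0.532/√(1−0.283) = 1.974, so %OS = 100·e^(−1.974) = 13.9%.

%OS ≈ 13.9%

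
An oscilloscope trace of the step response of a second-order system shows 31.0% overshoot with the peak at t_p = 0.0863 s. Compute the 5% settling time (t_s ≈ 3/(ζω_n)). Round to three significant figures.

ζ from %OS: ζ = |ln 0.310|/√(π²+ln²0.310) = 0.349.
t_p = π/ω_d ⇒ ω_d = 36.4 rad/s; then ω_n = ω_d/√(1−ζ²) = 38.9 rad/s.
t_s ≈ 3/(ζω_n) = 3/(0.349·38.9) = 0.221 s.

t_s ≈ 0.221 s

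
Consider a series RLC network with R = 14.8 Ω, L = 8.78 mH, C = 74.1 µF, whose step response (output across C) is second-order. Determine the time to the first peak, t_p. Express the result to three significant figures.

For a series RLC circuit (capacitor voltage as output), ω_n = 1/√(LC) = 1/√(8.78 mH · 74.1 µF) = 1240 rad/s.
ζ = (R/2)·√(C/L) = (14.8/2)·√(74.1 µF/8.78 mH) = 0.680.
ω_d = 1240·√(1 − 0.680²) = 909 rad/s. t_p = π/ω_d = 0.00346 s.

t_p ≈ 0.00346 s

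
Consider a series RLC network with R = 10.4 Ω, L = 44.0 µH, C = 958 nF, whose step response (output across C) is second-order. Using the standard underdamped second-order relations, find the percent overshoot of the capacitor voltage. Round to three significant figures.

%OS ≈ 2.33%

For a series RLC circuit (capacitor voltage as output), ω_n = 1/√(LC) = 1/√(44.0 µH · 958 nF) = 154000 rad/s.
ζ = (R/2)·√(C/L) = (10.4/2)·√(958 nF/44.0 µH) = 0.767.
Overshoot: exp(−π·0.767/√(1−0.767²)) = 0.0233, i.e. 2.33%.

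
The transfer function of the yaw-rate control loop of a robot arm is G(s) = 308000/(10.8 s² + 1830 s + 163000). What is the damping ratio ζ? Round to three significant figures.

Dividing through by 10.8: denominator becomes s² + 169.4 s + 15090.
So ω_n = √15090 = 123 rad/s and ζ = 169.4/(2·123) = 0.690.

ζ ≈ 0.690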